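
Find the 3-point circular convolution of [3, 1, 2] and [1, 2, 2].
Use y[k] = Σ_j x[j]·h[(k-j) mod 3]. y[0] = 3×1 + 1×2 + 2×2 = 9; y[1] = 3×2 + 1×1 + 2×2 = 11; y[2] = 3×2 + 1×2 + 2×1 = 10. Result: [9, 11, 10]

[9, 11, 10]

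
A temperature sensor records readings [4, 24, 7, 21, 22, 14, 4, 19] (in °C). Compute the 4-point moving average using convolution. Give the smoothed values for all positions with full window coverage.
4-point moving average kernel = [1, 1, 1, 1]. Apply in 'valid' mode (full window coverage): avg[0] = (4 + 24 + 7 + 21) / 4 = 14.0; avg[1] = (24 + 7 + 21 + 22) / 4 = 18.5; avg[2] = (7 + 21 + 22 + 14) / 4 = 16.0; avg[3] = (21 + 22 + 14 + 4) / 4 = 15.25; avg[4] = (22 + 14 + 4 + 19) / 4 = 14.75. Smoothed values: [14.0, 18.5, 16.0, 15.25, 14.75]

[14.0, 18.5, 16.0, 15.25, 14.75]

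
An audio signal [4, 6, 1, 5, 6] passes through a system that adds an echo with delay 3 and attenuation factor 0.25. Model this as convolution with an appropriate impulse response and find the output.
Direct-path + delayed-attenuated-path model → impulse response h = [1, 0, 0, 0.25] (1 at lag 0, 0.25 at lag 3). Output y[n] = x[n] + 0.25·x[n - 3] (with x[n] = 0 outside 0..4): y[0] = 4 + 0.25×0 = 4; y[1] = 6 + 0.25×0 = 6; y[2] = 1 + 0.25×0 = 1; y[3] = 5 + 0.25×4 = 6.0; y[4] = 6 + 0.25×6 = 7.5; y[5] = 0 + 0.25×1 = 0.25; y[6] = 0 + 0.25×5 = 1.25; y[7] = 0 + 0.25×6 = 1.5. So y = [4, 6, 1, 6.0, 7.5, 0.25, 1.25, 1.5]

[4, 6, 1, 6.0, 7.5, 0.25, 1.25, 1.5]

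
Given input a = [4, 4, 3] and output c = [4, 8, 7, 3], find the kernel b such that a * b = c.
Output length 4 = len(a) + len(b) - 1 ⇒ len(b) = 2. Solve b forward using b[k] = (c[k] - Σ_{i≥1} a[i]·b[k-i]) / a[0]: b[0] = c[0] / a[0] = 4 / 4 = 1; b[1] = (c[1] - 4×1) / a[0] = (8 - 4×1) / 4 = 1. So b = [1, 1]. Forward-check [4, 4, 3] * [1, 1]: c[0] = 4×1 = 4; c[1] = 4×1 + 4×1 = 8; c[2] = 4×1 + 3×1 = 7; c[3] = 3×1 = 3 → [4, 8, 7, 3] ✓

[1, 1]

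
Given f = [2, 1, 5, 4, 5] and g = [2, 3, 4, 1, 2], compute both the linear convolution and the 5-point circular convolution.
Linear: y_lin[0] = 2×2 = 4; y_lin[1] = 2×3 + 1×2 = 8; y_lin[2] = 2×4 + 1×3 + 5×2 = 21; y_lin[3] = 2×1 + 1×4 + 5×3 + 4×2 = 29; y_lin[4] = 2×2 + 1×1 + 5×4 + 4×3 + 5×2 = 47; y_lin[5] = 1×2 + 5×1 + 4×4 + 5×3 = 38; y_lin[6] = 5×2 + 4×1 + 5×4 = 34; y_lin[7] = 4×2 + 5×1 = 13; y_lin[8] = 5×2 = 10 → [4, 8, 21, 29, 47, 38, 34, 13, 10]. Circular (length 5): y[0] = 2×2 + 1×2 + 5×1 + 4×4 + 5×3 = 42; y[1] = 2×3 + 1×2 + 5×2 + 4×1 + 5×4 = 42; y[2] = 2×4 + 1×3 + 5×2 + 4×2 + 5×1 = 34; y[3] = 2×1 + 1×4 + 5×3 + 4×2 + 5×2 = 39; y[4] = 2×2 + 1×1 + 5×4 + 4×3 + 5×2 = 47 → [42, 42, 34, 39, 47]

Linear: [4, 8, 21, 29, 47, 38, 34, 13, 10], Circular: [42, 42, 34, 39, 47]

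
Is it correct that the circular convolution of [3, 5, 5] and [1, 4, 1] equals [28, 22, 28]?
Recompute circular convolution of [3, 5, 5] and [1, 4, 1]: y[0] = 3×1 + 5×1 + 5×4 = 28; y[1] = 3×4 + 5×1 + 5×1 = 22; y[2] = 3×1 + 5×4 + 5×1 = 28 → [28, 22, 28]. Given [28, 22, 28] matches, so answer: Yes

Yes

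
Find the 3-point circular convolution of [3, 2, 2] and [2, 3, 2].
Use y[k] = Σ_j u[j]·v[(k-j) mod 3]. y[0] = 3×2 + 2×2 + 2×3 = 16; y[1] = 3×3 + 2×2 + 2×2 = 17; y[2] = 3×2 + 2×3 + 2×2 = 16. Result: [16, 17, 16]

[16, 17, 16]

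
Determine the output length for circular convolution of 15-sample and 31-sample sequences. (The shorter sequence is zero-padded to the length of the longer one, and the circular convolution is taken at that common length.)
Circular convolution (zero-padding the shorter input) has length max(m, n) = max(15, 31) = 31

31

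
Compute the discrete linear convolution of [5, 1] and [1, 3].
y[0] = 5×1 = 5; y[1] = 5×3 + 1×1 = 16; y[2] = 1×3 = 3

[5, 16, 3]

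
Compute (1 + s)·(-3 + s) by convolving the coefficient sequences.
Ascending coefficients: a = [1, 1], b = [-3, 1]. c[0] = 1×-3 = -3; c[1] = 1×1 + 1×-3 = -2; c[2] = 1×1 = 1. Result coefficients: [-3, -2, 1] → -3 - 2s + s^2

-3 - 2s + s^2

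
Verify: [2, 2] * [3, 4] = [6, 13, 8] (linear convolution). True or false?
Recompute linear convolution of [2, 2] and [3, 4]: y[0] = 2×3 = 6; y[1] = 2×4 + 2×3 = 14; y[2] = 2×4 = 8 → [6, 14, 8]. Compare to given [6, 13, 8]: they differ at index 1: given 13, correct 14, so answer: No

No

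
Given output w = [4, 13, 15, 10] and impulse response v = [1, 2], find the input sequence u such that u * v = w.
Deconvolve w=[4, 13, 15, 10] by v=[1, 2]. Since v[0]=1, solve forward: u[0] = w[0] / 1 = 4; u[1] = (w[1] - 4×2) / 1 = 5; u[2] = (w[2] - 5×2) / 1 = 5. So u = [4, 5, 5]. Check by forward convolution: w[0] = 4×1 = 4; w[1] = 4×2 + 5×1 = 13; w[2] = 5×2 + 5×1 = 15; w[3] = 5×2 = 10

[4, 5, 5]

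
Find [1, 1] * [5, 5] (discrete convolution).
y[0] = 1×5 = 5; y[1] = 1×5 + 1×5 = 10; y[2] = 1×5 = 5

[5, 10, 5]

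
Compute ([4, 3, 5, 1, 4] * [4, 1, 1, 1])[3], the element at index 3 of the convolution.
Use y[k] = Σ_i a[i]·b[k-i] at k=3. y[3] = 4×1 + 3×1 + 5×1 + 1×4 = 16

16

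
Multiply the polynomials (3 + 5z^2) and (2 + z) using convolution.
Ascending coefficients: a = [3, 0, 5], b = [2, 1]. c[0] = 3×2 = 6; c[1] = 3×1 + 0×2 = 3; c[2] = 0×1 + 5×2 = 10; c[3] = 5×1 = 5. Result coefficients: [6, 3, 10, 5] → 6 + 3z + 10z^2 + 5z^3

6 + 3z + 10z^2 + 5z^3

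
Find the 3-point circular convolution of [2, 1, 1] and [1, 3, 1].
Use y[k] = Σ_j u[j]·v[(k-j) mod 3]. y[0] = 2×1 + 1×1 + 1×3 = 6; y[1] = 2×3 + 1×1 + 1×1 = 8; y[2] = 2×1 + 1×3 + 1×1 = 6. Result: [6, 8, 6]

[6, 8, 6]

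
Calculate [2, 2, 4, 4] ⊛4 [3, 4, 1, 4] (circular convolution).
Use y[k] = Σ_j x[j]·h[(k-j) mod 4]. y[0] = 2×3 + 2×4 + 4×1 + 4×4 = 34; y[1] = 2×4 + 2×3 + 4×4 + 4×1 = 34; y[2] = 2×1 + 2×4 + 4×3 + 4×4 = 38; y[3] = 2×4 + 2×1 + 4×4 + 4×3 = 38. Result: [34, 34, 38, 38]

[34, 34, 38, 38]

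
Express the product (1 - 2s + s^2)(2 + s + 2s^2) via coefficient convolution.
Ascending coefficients: a = [1, -2, 1], b = [2, 1, 2]. c[0] = 1×2 = 2; c[1] = 1×1 + -2×2 = -3; c[2] = 1×2 + -2×1 + 1×2 = 2; c[3] = -2×2 + 1×1 = -3; c[4] = 1×2 = 2. Result coefficients: [2, -3, 2, -3, 2] → 2 - 3s + 2s^2 - 3s^3 + 2s^4

2 - 3s + 2s^2 - 3s^3 + 2s^4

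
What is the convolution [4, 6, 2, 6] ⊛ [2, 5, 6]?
y[0] = 4×2 = 8; y[1] = 4×5 + 6×2 = 32; y[2] = 4×6 + 6×5 + 2×2 = 58; y[3] = 6×6 + 2×5 + 6×2 = 58; y[4] = 2×6 + 6×5 = 42; y[5] = 6×6 = 36

[8, 32, 58, 58, 42, 36]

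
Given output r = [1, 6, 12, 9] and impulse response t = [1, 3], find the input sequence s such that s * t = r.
Deconvolve r=[1, 6, 12, 9] by t=[1, 3]. Since t[0]=1, solve forward: s[0] = r[0] / 1 = 1; s[1] = (r[1] - 1×3) / 1 = 3; s[2] = (r[2] - 3×3) / 1 = 3. So s = [1, 3, 3]. Check by forward convolution: r[0] = 1×1 = 1; r[1] = 1×3 + 3×1 = 6; r[2] = 3×3 + 3×1 = 12; r[3] = 3×3 = 9

[1, 3, 3]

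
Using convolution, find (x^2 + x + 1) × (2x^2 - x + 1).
Ascending coefficients: a = [1, 1, 1], b = [1, -1, 2]. c[0] = 1×1 = 1; c[1] = 1×-1 + 1×1 = 0; c[2] = 1×2 + 1×-1 + 1×1 = 2; c[3] = 1×2 + 1×-1 = 1; c[4] = 1×2 = 2. Result coefficients: [1, 0, 2, 1, 2] → 2x^4 + x^3 + 2x^2 + 1

2x^4 + x^3 + 2x^2 + 1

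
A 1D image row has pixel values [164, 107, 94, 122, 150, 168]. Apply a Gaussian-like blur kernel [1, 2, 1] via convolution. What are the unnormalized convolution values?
Convolve image row [164, 107, 94, 122, 150, 168] with kernel [1, 2, 1]: y[0] = 164×1 = 164; y[1] = 164×2 + 107×1 = 435; y[2] = 164×1 + 107×2 + 94×1 = 472; y[3] = 107×1 + 94×2 + 122×1 = 417; y[4] = 94×1 + 122×2 + 150×1 = 488; y[5] = 122×1 + 150×2 + 168×1 = 590; y[6] = 150×1 + 168×2 = 486; y[7] = 168×1 = 168 → [164, 435, 472, 417, 488, 590, 486, 168]. Normalization factor = sum(kernel) = 4.

[164, 435, 472, 417, 488, 590, 486, 168]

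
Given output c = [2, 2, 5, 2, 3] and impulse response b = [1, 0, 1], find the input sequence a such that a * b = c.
Deconvolve c=[2, 2, 5, 2, 3] by b=[1, 0, 1]. Since b[0]=1, solve forward: a[0] = c[0] / 1 = 2; a[1] = (c[1] - 2×0) / 1 = 2; a[2] = (c[2] - 2×0 - 2×1) / 1 = 3. So a = [2, 2, 3]. Check by forward convolution: c[0] = 2×1 = 2; c[1] = 2×0 + 2×1 = 2; c[2] = 2×1 + 2×0 + 3×1 = 5; c[3] = 2×1 + 3×0 = 2; c[4] = 3×1 = 3

[2, 2, 3]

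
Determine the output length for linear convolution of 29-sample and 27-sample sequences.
Linear/full convolution length: m + n - 1 = 29 + 27 - 1 = 55

55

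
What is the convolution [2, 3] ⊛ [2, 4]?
y[0] = 2×2 = 4; y[1] = 2×4 + 3×2 = 14; y[2] = 3×4 = 12

[4, 14, 12]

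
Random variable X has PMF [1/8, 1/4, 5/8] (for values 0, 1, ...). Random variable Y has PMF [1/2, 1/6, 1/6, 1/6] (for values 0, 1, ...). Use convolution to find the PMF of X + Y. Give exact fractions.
P(X+Y=k) = Σ_i P(X=i)·P(Y=k-i) — a convolution of [1/8, 1/4, 5/8] and [1/2, 1/6, 1/6, 1/6]. P(X+Y=0) = (1/8)×(1/2) = 1/16; P(X+Y=1) = (1/8)×(1/6) + (1/4)×(1/2) = 1/48 + 1/8 = 7/48; P(X+Y=2) = (1/8)×(1/6) + (1/4)×(1/6) + (5/8)×(1/2) = 1/48 + 1/24 + 5/16 = 3/8; P(X+Y=3) = (1/8)×(1/6) + (1/4)×(1/6) + (5/8)×(1/6) = 1/48 + 1/24 + 5/48 = 1/6; P(X+Y=4) = (1/4)×(1/6) + (5/8)×(1/6) = 1/24 + 5/48 = 7/48; P(X+Y=5) = (5/8)×(1/6) = 5/48. PMF: [1/16, 7/48, 3/8, 1/6, 7/48, 5/48] (sums to 1 ✓)

[1/16, 7/48, 3/8, 1/6, 7/48, 5/48]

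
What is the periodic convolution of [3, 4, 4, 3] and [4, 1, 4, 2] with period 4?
Use y[k] = Σ_j a[j]·b[(k-j) mod 4]. y[0] = 3×4 + 4×2 + 4×4 + 3×1 = 39; y[1] = 3×1 + 4×4 + 4×2 + 3×4 = 39; y[2] = 3×4 + 4×1 + 4×4 + 3×2 = 38; y[3] = 3×2 + 4×4 + 4×1 + 3×4 = 38. Result: [39, 39, 38, 38]

[39, 39, 38, 38]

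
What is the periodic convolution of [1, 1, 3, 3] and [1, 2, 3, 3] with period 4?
Use y[k] = Σ_j s[j]·t[(k-j) mod 4]. y[0] = 1×1 + 1×3 + 3×3 + 3×2 = 19; y[1] = 1×2 + 1×1 + 3×3 + 3×3 = 21; y[2] = 1×3 + 1×2 + 3×1 + 3×3 = 17; y[3] = 1×3 + 1×3 + 3×2 + 3×1 = 15. Result: [19, 21, 17, 15]

[19, 21, 17, 15]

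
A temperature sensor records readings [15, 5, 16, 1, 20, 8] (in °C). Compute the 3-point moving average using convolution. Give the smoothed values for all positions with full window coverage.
3-point moving average kernel = [1, 1, 1]. Apply in 'valid' mode (full window coverage): avg[0] = (15 + 5 + 16) / 3 = 12.0; avg[1] = (5 + 16 + 1) / 3 = 7.33; avg[2] = (16 + 1 + 20) / 3 = 12.33; avg[3] = (1 + 20 + 8) / 3 = 9.67. Smoothed values: [12.0, 7.33, 12.33, 9.67]

[12.0, 7.33, 12.33, 9.67]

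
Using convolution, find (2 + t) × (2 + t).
Ascending coefficients: a = [2, 1], b = [2, 1]. c[0] = 2×2 = 4; c[1] = 2×1 + 1×2 = 4; c[2] = 1×1 = 1. Result coefficients: [4, 4, 1] → 4 + 4t + t^2

4 + 4t + t^2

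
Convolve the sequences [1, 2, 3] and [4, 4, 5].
y[0] = 1×4 = 4; y[1] = 1×4 + 2×4 = 12; y[2] = 1×5 + 2×4 + 3×4 = 25; y[3] = 2×5 + 3×4 = 22; y[4] = 3×5 = 15

[4, 12, 25, 22, 15]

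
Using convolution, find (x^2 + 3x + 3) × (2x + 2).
Ascending coefficients: a = [3, 3, 1], b = [2, 2]. c[0] = 3×2 = 6; c[1] = 3×2 + 3×2 = 12; c[2] = 3×2 + 1×2 = 8; c[3] = 1×2 = 2. Result coefficients: [6, 12, 8, 2] → 2x^3 + 8x^2 + 12x + 6

2x^3 + 8x^2 + 12x + 6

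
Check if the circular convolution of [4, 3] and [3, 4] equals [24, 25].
Recompute circular convolution of [4, 3] and [3, 4]: y[0] = 4×3 + 3×4 = 24; y[1] = 4×4 + 3×3 = 25 → [24, 25]. Given [24, 25] matches, so answer: Yes

Yes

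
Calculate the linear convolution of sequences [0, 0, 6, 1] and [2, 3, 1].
y[0] = 0×2 = 0; y[1] = 0×3 + 0×2 = 0; y[2] = 0×1 + 0×3 + 6×2 = 12; y[3] = 0×1 + 6×3 + 1×2 = 20; y[4] = 6×1 + 1×3 = 9; y[5] = 1×1 = 1

[0, 0, 12, 20, 9, 1]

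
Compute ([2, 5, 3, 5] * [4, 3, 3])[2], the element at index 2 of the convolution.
Use y[k] = Σ_i a[i]·b[k-i] at k=2. y[2] = 2×3 + 5×3 + 3×4 = 33

33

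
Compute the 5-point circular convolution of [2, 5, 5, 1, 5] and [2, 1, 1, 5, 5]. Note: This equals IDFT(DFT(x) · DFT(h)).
Either evaluate y[k] = Σ_j x[j]·h[(k-j) mod 5] directly, or use IDFT(DFT(x) · DFT(h)). y[0] = 2×2 + 5×5 + 5×5 + 1×1 + 5×1 = 60; y[1] = 2×1 + 5×2 + 5×5 + 1×5 + 5×1 = 47; y[2] = 2×1 + 5×1 + 5×2 + 1×5 + 5×5 = 47; y[3] = 2×5 + 5×1 + 5×1 + 1×2 + 5×5 = 47; y[4] = 2×5 + 5×5 + 5×1 + 1×1 + 5×2 = 51. Result: [60, 47, 47, 47, 51]

[60, 47, 47, 47, 51]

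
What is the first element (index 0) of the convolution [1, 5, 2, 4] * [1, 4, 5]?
Use y[k] = Σ_i a[i]·b[k-i] at k=0. y[0] = 1×1 = 1

1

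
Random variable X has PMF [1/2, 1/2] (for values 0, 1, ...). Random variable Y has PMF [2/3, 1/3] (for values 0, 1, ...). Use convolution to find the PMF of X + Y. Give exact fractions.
P(X+Y=k) = Σ_i P(X=i)·P(Y=k-i) — a convolution of [1/2, 1/2] and [2/3, 1/3]. P(X+Y=0) = (1/2)×(2/3) = 1/3; P(X+Y=1) = (1/2)×(1/3) + (1/2)×(2/3) = 1/6 + 1/3 = 1/2; P(X+Y=2) = (1/2)×(1/3) = 1/6. PMF: [1/3, 1/2, 1/6] (sums to 1 ✓)

[1/3, 1/2, 1/6]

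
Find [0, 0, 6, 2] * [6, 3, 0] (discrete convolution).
y[0] = 0×6 = 0; y[1] = 0×3 + 0×6 = 0; y[2] = 0×0 + 0×3 + 6×6 = 36; y[3] = 0×0 + 6×3 + 2×6 = 30; y[4] = 6×0 + 2×3 = 6; y[5] = 2×0 = 0

[0, 0, 36, 30, 6, 0]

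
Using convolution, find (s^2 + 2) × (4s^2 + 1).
Ascending coefficients: a = [2, 0, 1], b = [1, 0, 4]. c[0] = 2×1 = 2; c[1] = 2×0 + 0×1 = 0; c[2] = 2×4 + 0×0 + 1×1 = 9; c[3] = 0×4 + 1×0 = 0; c[4] = 1×4 = 4. Result coefficients: [2, 0, 9, 0, 4] → 4s^4 + 9s^2 + 2

4s^4 + 9s^2 + 2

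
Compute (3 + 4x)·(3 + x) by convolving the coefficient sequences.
Ascending coefficients: a = [3, 4], b = [3, 1]. c[0] = 3×3 = 9; c[1] = 3×1 + 4×3 = 15; c[2] = 4×1 = 4. Result coefficients: [9, 15, 4] → 9 + 15x + 4x^2

9 + 15x + 4x^2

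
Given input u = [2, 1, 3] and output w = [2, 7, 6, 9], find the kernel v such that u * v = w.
Output length 4 = len(u) + len(v) - 1 ⇒ len(v) = 2. Solve v forward using v[k] = (w[k] - Σ_{i≥1} u[i]·v[k-i]) / u[0]: v[0] = w[0] / u[0] = 2 / 2 = 1; v[1] = (w[1] - 1×1) / u[0] = (7 - 1×1) / 2 = 3. So v = [1, 3]. Forward-check [2, 1, 3] * [1, 3]: w[0] = 2×1 = 2; w[1] = 2×3 + 1×1 = 7; w[2] = 1×3 + 3×1 = 6; w[3] = 3×3 = 9 → [2, 7, 6, 9] ✓

[1, 3]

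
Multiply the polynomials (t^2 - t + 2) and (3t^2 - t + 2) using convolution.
Ascending coefficients: a = [2, -1, 1], b = [2, -1, 3]. c[0] = 2×2 = 4; c[1] = 2×-1 + -1×2 = -4; c[2] = 2×3 + -1×-1 + 1×2 = 9; c[3] = -1×3 + 1×-1 = -4; c[4] = 1×3 = 3. Result coefficients: [4, -4, 9, -4, 3] → 3t^4 - 4t^3 + 9t^2 - 4t + 4

3t^4 - 4t^3 + 9t^2 - 4t + 4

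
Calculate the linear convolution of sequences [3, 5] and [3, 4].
y[0] = 3×3 = 9; y[1] = 3×4 + 5×3 = 27; y[2] = 5×4 = 20

[9, 27, 20]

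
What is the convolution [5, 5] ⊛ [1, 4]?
y[0] = 5×1 = 5; y[1] = 5×4 + 5×1 = 25; y[2] = 5×4 = 20

[5, 25, 20]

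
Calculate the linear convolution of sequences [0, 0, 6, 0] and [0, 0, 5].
y[0] = 0×0 = 0; y[1] = 0×0 + 0×0 = 0; y[2] = 0×5 + 0×0 + 6×0 = 0; y[3] = 0×5 + 6×0 + 0×0 = 0; y[4] = 6×5 + 0×0 = 30; y[5] = 0×5 = 0

[0, 0, 0, 0, 30, 0]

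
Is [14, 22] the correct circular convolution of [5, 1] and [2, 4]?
Recompute circular convolution of [5, 1] and [2, 4]: y[0] = 5×2 + 1×4 = 14; y[1] = 5×4 + 1×2 = 22 → [14, 22]. Given [14, 22] matches, so answer: Yes

Yes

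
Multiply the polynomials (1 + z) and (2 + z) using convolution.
Ascending coefficients: a = [1, 1], b = [2, 1]. c[0] = 1×2 = 2; c[1] = 1×1 + 1×2 = 3; c[2] = 1×1 = 1. Result coefficients: [2, 3, 1] → 2 + 3z + z^2

2 + 3z + z^2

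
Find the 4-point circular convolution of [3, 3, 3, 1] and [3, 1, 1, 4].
Use y[k] = Σ_j f[j]·g[(k-j) mod 4]. y[0] = 3×3 + 3×4 + 3×1 + 1×1 = 25; y[1] = 3×1 + 3×3 + 3×4 + 1×1 = 25; y[2] = 3×1 + 3×1 + 3×3 + 1×4 = 19; y[3] = 3×4 + 3×1 + 3×1 + 1×3 = 21. Result: [25, 25, 19, 21]

[25, 25, 19, 21]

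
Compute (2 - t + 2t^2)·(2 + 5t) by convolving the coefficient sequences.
Ascending coefficients: a = [2, -1, 2], b = [2, 5]. c[0] = 2×2 = 4; c[1] = 2×5 + -1×2 = 8; c[2] = -1×5 + 2×2 = -1; c[3] = 2×5 = 10. Result coefficients: [4, 8, -1, 10] → 4 + 8t - t^2 + 10t^3

4 + 8t - t^2 + 10t^3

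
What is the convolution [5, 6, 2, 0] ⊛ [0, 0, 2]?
y[0] = 5×0 = 0; y[1] = 5×0 + 6×0 = 0; y[2] = 5×2 + 6×0 + 2×0 = 10; y[3] = 6×2 + 2×0 + 0×0 = 12; y[4] = 2×2 + 0×0 = 4; y[5] = 0×2 = 0

[0, 0, 10, 12, 4, 0]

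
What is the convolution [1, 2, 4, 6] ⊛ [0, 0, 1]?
y[0] = 1×0 = 0; y[1] = 1×0 + 2×0 = 0; y[2] = 1×1 + 2×0 + 4×0 = 1; y[3] = 2×1 + 4×0 + 6×0 = 2; y[4] = 4×1 + 6×0 = 4; y[5] = 6×1 = 6

[0, 0, 1, 2, 4, 6]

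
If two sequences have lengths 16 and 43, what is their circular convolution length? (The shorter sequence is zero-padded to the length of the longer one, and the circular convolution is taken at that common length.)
Circular convolution (zero-padding the shorter input) has length max(m, n) = max(16, 43) = 43

43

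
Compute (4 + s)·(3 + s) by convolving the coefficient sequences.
Ascending coefficients: a = [4, 1], b = [3, 1]. c[0] = 4×3 = 12; c[1] = 4×1 + 1×3 = 7; c[2] = 1×1 = 1. Result coefficients: [12, 7, 1] → 12 + 7s + s^2

12 + 7s + s^2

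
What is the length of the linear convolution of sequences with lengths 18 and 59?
Linear/full convolution length: m + n - 1 = 18 + 59 - 1 = 76

76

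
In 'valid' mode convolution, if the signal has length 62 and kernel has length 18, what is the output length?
'Valid' mode counts only positions where the kernel fully overlaps the signal: m - n + 1 = 62 - 18 + 1 = 45

45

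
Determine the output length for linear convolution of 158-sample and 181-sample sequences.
Linear/full convolution length: m + n - 1 = 158 + 181 - 1 = 338

338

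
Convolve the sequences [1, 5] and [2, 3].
y[0] = 1×2 = 2; y[1] = 1×3 + 5×2 = 13; y[2] = 5×3 = 15

[2, 13, 15]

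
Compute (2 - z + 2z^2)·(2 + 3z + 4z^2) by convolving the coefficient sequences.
Ascending coefficients: a = [2, -1, 2], b = [2, 3, 4]. c[0] = 2×2 = 4; c[1] = 2×3 + -1×2 = 4; c[2] = 2×4 + -1×3 + 2×2 = 9; c[3] = -1×4 + 2×3 = 2; c[4] = 2×4 = 8. Result coefficients: [4, 4, 9, 2, 8] → 4 + 4z + 9z^2 + 2z^3 + 8z^4

4 + 4z + 9z^2 + 2z^3 + 8z^4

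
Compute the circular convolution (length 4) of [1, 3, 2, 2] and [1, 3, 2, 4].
Use y[k] = Σ_j f[j]·g[(k-j) mod 4]. y[0] = 1×1 + 3×4 + 2×2 + 2×3 = 23; y[1] = 1×3 + 3×1 + 2×4 + 2×2 = 18; y[2] = 1×2 + 3×3 + 2×1 + 2×4 = 21; y[3] = 1×4 + 3×2 + 2×3 + 2×1 = 18. Result: [23, 18, 21, 18]

[23, 18, 21, 18]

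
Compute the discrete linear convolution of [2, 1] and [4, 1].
y[0] = 2×4 = 8; y[1] = 2×1 + 1×4 = 6; y[2] = 1×1 = 1

[8, 6, 1]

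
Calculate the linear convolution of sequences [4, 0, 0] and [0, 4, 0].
y[0] = 4×0 = 0; y[1] = 4×4 + 0×0 = 16; y[2] = 4×0 + 0×4 + 0×0 = 0; y[3] = 0×0 + 0×4 = 0; y[4] = 0×0 = 0

[0, 16, 0, 0, 0]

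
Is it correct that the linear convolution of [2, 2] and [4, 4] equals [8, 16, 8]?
Recompute linear convolution of [2, 2] and [4, 4]: y[0] = 2×4 = 8; y[1] = 2×4 + 2×4 = 16; y[2] = 2×4 = 8 → [8, 16, 8]. Given [8, 16, 8] matches, so answer: Yes

Yes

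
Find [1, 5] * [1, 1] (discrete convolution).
y[0] = 1×1 = 1; y[1] = 1×1 + 5×1 = 6; y[2] = 5×1 = 5

[1, 6, 5]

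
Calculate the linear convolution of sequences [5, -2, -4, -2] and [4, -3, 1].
y[0] = 5×4 = 20; y[1] = 5×-3 + -2×4 = -23; y[2] = 5×1 + -2×-3 + -4×4 = -5; y[3] = -2×1 + -4×-3 + -2×4 = 2; y[4] = -4×1 + -2×-3 = 2; y[5] = -2×1 = -2

[20, -23, -5, 2, 2, -2]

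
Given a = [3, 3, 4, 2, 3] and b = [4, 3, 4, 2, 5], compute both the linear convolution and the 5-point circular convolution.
Linear: y_lin[0] = 3×4 = 12; y_lin[1] = 3×3 + 3×4 = 21; y_lin[2] = 3×4 + 3×3 + 4×4 = 37; y_lin[3] = 3×2 + 3×4 + 4×3 + 2×4 = 38; y_lin[4] = 3×5 + 3×2 + 4×4 + 2×3 + 3×4 = 55; y_lin[5] = 3×5 + 4×2 + 2×4 + 3×3 = 40; y_lin[6] = 4×5 + 2×2 + 3×4 = 36; y_lin[7] = 2×5 + 3×2 = 16; y_lin[8] = 3×5 = 15 → [12, 21, 37, 38, 55, 40, 36, 16, 15]. Circular (length 5): y[0] = 3×4 + 3×5 + 4×2 + 2×4 + 3×3 = 52; y[1] = 3×3 + 3×4 + 4×5 + 2×2 + 3×4 = 57; y[2] = 3×4 + 3×3 + 4×4 + 2×5 + 3×2 = 53; y[3] = 3×2 + 3×4 + 4×3 + 2×4 + 3×5 = 53; y[4] = 3×5 + 3×2 + 4×4 + 2×3 + 3×4 = 55 → [52, 57, 53, 53, 55]

Linear: [12, 21, 37, 38, 55, 40, 36, 16, 15], Circular: [52, 57, 53, 53, 55]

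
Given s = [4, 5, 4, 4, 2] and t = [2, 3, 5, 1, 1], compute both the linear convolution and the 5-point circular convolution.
Linear: y_lin[0] = 4×2 = 8; y_lin[1] = 4×3 + 5×2 = 22; y_lin[2] = 4×5 + 5×3 + 4×2 = 43; y_lin[3] = 4×1 + 5×5 + 4×3 + 4×2 = 49; y_lin[4] = 4×1 + 5×1 + 4×5 + 4×3 + 2×2 = 45; y_lin[5] = 5×1 + 4×1 + 4×5 + 2×3 = 35; y_lin[6] = 4×1 + 4×1 + 2×5 = 18; y_lin[7] = 4×1 + 2×1 = 6; y_lin[8] = 2×1 = 2 → [8, 22, 43, 49, 45, 35, 18, 6, 2]. Circular (length 5): y[0] = 4×2 + 5×1 + 4×1 + 4×5 + 2×3 = 43; y[1] = 4×3 + 5×2 + 4×1 + 4×1 + 2×5 = 40; y[2] = 4×5 + 5×3 + 4×2 + 4×1 + 2×1 = 49; y[3] = 4×1 + 5×5 + 4×3 + 4×2 + 2×1 = 51; y[4] = 4×1 + 5×1 + 4×5 + 4×3 + 2×2 = 45 → [43, 40, 49, 51, 45]

Linear: [8, 22, 43, 49, 45, 35, 18, 6, 2], Circular: [43, 40, 49, 51, 45]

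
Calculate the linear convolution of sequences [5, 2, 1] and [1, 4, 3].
y[0] = 5×1 = 5; y[1] = 5×4 + 2×1 = 22; y[2] = 5×3 + 2×4 + 1×1 = 24; y[3] = 2×3 + 1×4 = 10; y[4] = 1×3 = 3

[5, 22, 24, 10, 3]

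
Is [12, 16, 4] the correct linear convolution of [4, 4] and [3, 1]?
Recompute linear convolution of [4, 4] and [3, 1]: y[0] = 4×3 = 12; y[1] = 4×1 + 4×3 = 16; y[2] = 4×1 = 4 → [12, 16, 4]. Given [12, 16, 4] matches, so answer: Yes

Yes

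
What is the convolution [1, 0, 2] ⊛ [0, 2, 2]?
y[0] = 1×0 = 0; y[1] = 1×2 + 0×0 = 2; y[2] = 1×2 + 0×2 + 2×0 = 2; y[3] = 0×2 + 2×2 = 4; y[4] = 2×2 = 4

[0, 2, 2, 4, 4]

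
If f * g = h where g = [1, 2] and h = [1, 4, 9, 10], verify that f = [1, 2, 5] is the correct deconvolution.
Forward-compute [1, 2, 5] * [1, 2]: h[0] = 1×1 = 1; h[1] = 1×2 + 2×1 = 4; h[2] = 2×2 + 5×1 = 9; h[3] = 5×2 = 10 → [1, 4, 9, 10]. Matches given h = [1, 4, 9, 10], so verified.

Verified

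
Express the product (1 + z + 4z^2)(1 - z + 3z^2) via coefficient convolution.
Ascending coefficients: a = [1, 1, 4], b = [1, -1, 3]. c[0] = 1×1 = 1; c[1] = 1×-1 + 1×1 = 0; c[2] = 1×3 + 1×-1 + 4×1 = 6; c[3] = 1×3 + 4×-1 = -1; c[4] = 4×3 = 12. Result coefficients: [1, 0, 6, -1, 12] → 1 + 6z^2 - z^3 + 12z^4

1 + 6z^2 - z^3 + 12z^4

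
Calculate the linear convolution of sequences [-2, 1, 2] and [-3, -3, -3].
y[0] = -2×-3 = 6; y[1] = -2×-3 + 1×-3 = 3; y[2] = -2×-3 + 1×-3 + 2×-3 = -3; y[3] = 1×-3 + 2×-3 = -9; y[4] = 2×-3 = -6

[6, 3, -3, -9, -6]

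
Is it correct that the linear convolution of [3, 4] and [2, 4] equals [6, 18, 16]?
Recompute linear convolution of [3, 4] and [2, 4]: y[0] = 3×2 = 6; y[1] = 3×4 + 4×2 = 20; y[2] = 4×4 = 16 → [6, 20, 16]. Compare to given [6, 18, 16]: they differ at index 1: given 18, correct 20, so answer: No

No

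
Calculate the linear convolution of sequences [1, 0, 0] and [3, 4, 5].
y[0] = 1×3 = 3; y[1] = 1×4 + 0×3 = 4; y[2] = 1×5 + 0×4 + 0×3 = 5; y[3] = 0×5 + 0×4 = 0; y[4] = 0×5 = 0

[3, 4, 5, 0, 0]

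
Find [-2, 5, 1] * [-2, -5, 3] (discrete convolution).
y[0] = -2×-2 = 4; y[1] = -2×-5 + 5×-2 = 0; y[2] = -2×3 + 5×-5 + 1×-2 = -33; y[3] = 5×3 + 1×-5 = 10; y[4] = 1×3 = 3

[4, 0, -33, 10, 3]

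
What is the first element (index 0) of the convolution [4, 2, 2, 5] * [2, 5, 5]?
Use y[k] = Σ_i a[i]·b[k-i] at k=0. y[0] = 4×2 = 8

8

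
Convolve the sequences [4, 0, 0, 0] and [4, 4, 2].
y[0] = 4×4 = 16; y[1] = 4×4 + 0×4 = 16; y[2] = 4×2 + 0×4 + 0×4 = 8; y[3] = 0×2 + 0×4 + 0×4 = 0; y[4] = 0×2 + 0×4 = 0; y[5] = 0×2 = 0

[16, 16, 8, 0, 0, 0]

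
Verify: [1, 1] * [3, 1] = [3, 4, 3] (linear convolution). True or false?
Recompute linear convolution of [1, 1] and [3, 1]: y[0] = 1×3 = 3; y[1] = 1×1 + 1×3 = 4; y[2] = 1×1 = 1 → [3, 4, 1]. Compare to given [3, 4, 3]: they differ at index 2: given 3, correct 1, so answer: No

No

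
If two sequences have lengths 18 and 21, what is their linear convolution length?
Linear/full convolution length: m + n - 1 = 18 + 21 - 1 = 38

38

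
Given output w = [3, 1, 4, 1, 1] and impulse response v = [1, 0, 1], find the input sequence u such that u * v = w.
Deconvolve w=[3, 1, 4, 1, 1] by v=[1, 0, 1]. Since v[0]=1, solve forward: u[0] = w[0] / 1 = 3; u[1] = (w[1] - 3×0) / 1 = 1; u[2] = (w[2] - 1×0 - 3×1) / 1 = 1. So u = [3, 1, 1]. Check by forward convolution: w[0] = 3×1 = 3; w[1] = 3×0 + 1×1 = 1; w[2] = 3×1 + 1×0 + 1×1 = 4; w[3] = 1×1 + 1×0 = 1; w[4] = 1×1 = 1

[3, 1, 1]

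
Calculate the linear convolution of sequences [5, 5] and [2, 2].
y[0] = 5×2 = 10; y[1] = 5×2 + 5×2 = 20; y[2] = 5×2 = 10

[10, 20, 10]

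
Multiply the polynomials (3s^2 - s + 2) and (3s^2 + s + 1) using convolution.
Ascending coefficients: a = [2, -1, 3], b = [1, 1, 3]. c[0] = 2×1 = 2; c[1] = 2×1 + -1×1 = 1; c[2] = 2×3 + -1×1 + 3×1 = 8; c[3] = -1×3 + 3×1 = 0; c[4] = 3×3 = 9. Result coefficients: [2, 1, 8, 0, 9] → 9s^4 + 8s^2 + s + 2

9s^4 + 8s^2 + s + 2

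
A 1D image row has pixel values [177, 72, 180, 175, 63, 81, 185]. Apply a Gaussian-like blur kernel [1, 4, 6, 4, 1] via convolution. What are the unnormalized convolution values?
Convolve image row [177, 72, 180, 175, 63, 81, 185] with kernel [1, 4, 6, 4, 1]: y[0] = 177×1 = 177; y[1] = 177×4 + 72×1 = 780; y[2] = 177×6 + 72×4 + 180×1 = 1530; y[3] = 177×4 + 72×6 + 180×4 + 175×1 = 2035; y[4] = 177×1 + 72×4 + 180×6 + 175×4 + 63×1 = 2308; y[5] = 72×1 + 180×4 + 175×6 + 63×4 + 81×1 = 2175; y[6] = 180×1 + 175×4 + 63×6 + 81×4 + 185×1 = 1767; y[7] = 175×1 + 63×4 + 81×6 + 185×4 = 1653; y[8] = 63×1 + 81×4 + 185×6 = 1497; y[9] = 81×1 + 185×4 = 821; y[10] = 185×1 = 185 → [177, 780, 1530, 2035, 2308, 2175, 1767, 1653, 1497, 821, 185]. Normalization factor = sum(kernel) = 16.

[177, 780, 1530, 2035, 2308, 2175, 1767, 1653, 1497, 821, 185]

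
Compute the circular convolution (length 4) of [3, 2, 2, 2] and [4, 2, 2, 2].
Use y[k] = Σ_j u[j]·v[(k-j) mod 4]. y[0] = 3×4 + 2×2 + 2×2 + 2×2 = 24; y[1] = 3×2 + 2×4 + 2×2 + 2×2 = 22; y[2] = 3×2 + 2×2 + 2×4 + 2×2 = 22; y[3] = 3×2 + 2×2 + 2×2 + 2×4 = 22. Result: [24, 22, 22, 22]

[24, 22, 22, 22]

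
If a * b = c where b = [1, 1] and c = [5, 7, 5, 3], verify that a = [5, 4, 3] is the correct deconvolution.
Forward-compute [5, 4, 3] * [1, 1]: c[0] = 5×1 = 5; c[1] = 5×1 + 4×1 = 9; c[2] = 4×1 + 3×1 = 7; c[3] = 3×1 = 3 → [5, 9, 7, 3]. Does not match given c = [5, 7, 5, 3].

Not verified. [5, 4, 3] * [1, 1] = [5, 9, 7, 3], which differs from [5, 7, 5, 3] at index 1.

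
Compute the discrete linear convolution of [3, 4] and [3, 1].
y[0] = 3×3 = 9; y[1] = 3×1 + 4×3 = 15; y[2] = 4×1 = 4

[9, 15, 4]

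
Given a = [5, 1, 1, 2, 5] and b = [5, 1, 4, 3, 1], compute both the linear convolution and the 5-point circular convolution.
Linear: y_lin[0] = 5×5 = 25; y_lin[1] = 5×1 + 1×5 = 10; y_lin[2] = 5×4 + 1×1 + 1×5 = 26; y_lin[3] = 5×3 + 1×4 + 1×1 + 2×5 = 30; y_lin[4] = 5×1 + 1×3 + 1×4 + 2×1 + 5×5 = 39; y_lin[5] = 1×1 + 1×3 + 2×4 + 5×1 = 17; y_lin[6] = 1×1 + 2×3 + 5×4 = 27; y_lin[7] = 2×1 + 5×3 = 17; y_lin[8] = 5×1 = 5 → [25, 10, 26, 30, 39, 17, 27, 17, 5]. Circular (length 5): y[0] = 5×5 + 1×1 + 1×3 + 2×4 + 5×1 = 42; y[1] = 5×1 + 1×5 + 1×1 + 2×3 + 5×4 = 37; y[2] = 5×4 + 1×1 + 1×5 + 2×1 + 5×3 = 43; y[3] = 5×3 + 1×4 + 1×1 + 2×5 + 5×1 = 35; y[4] = 5×1 + 1×3 + 1×4 + 2×1 + 5×5 = 39 → [42, 37, 43, 35, 39]

Linear: [25, 10, 26, 30, 39, 17, 27, 17, 5], Circular: [42, 37, 43, 35, 39]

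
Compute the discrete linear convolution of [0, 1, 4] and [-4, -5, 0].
y[0] = 0×-4 = 0; y[1] = 0×-5 + 1×-4 = -4; y[2] = 0×0 + 1×-5 + 4×-4 = -21; y[3] = 1×0 + 4×-5 = -20; y[4] = 4×0 = 0

[0, -4, -21, -20, 0]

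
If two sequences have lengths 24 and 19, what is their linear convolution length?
Linear/full convolution length: m + n - 1 = 24 + 19 - 1 = 42

42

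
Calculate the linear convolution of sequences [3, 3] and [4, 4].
y[0] = 3×4 = 12; y[1] = 3×4 + 3×4 = 24; y[2] = 3×4 = 12

[12, 24, 12]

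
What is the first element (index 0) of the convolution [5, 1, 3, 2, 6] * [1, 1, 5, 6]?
Use y[k] = Σ_i a[i]·b[k-i] at k=0. y[0] = 5×1 = 5

5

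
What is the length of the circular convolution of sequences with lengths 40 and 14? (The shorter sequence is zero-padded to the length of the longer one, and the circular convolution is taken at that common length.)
Circular convolution (zero-padding the shorter input) has length max(m, n) = max(40, 14) = 40

40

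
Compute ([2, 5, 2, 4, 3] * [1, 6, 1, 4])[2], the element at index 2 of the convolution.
Use y[k] = Σ_i a[i]·b[k-i] at k=2. y[2] = 2×1 + 5×6 + 2×1 = 34

34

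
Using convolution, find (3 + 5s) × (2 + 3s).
Ascending coefficients: a = [3, 5], b = [2, 3]. c[0] = 3×2 = 6; c[1] = 3×3 + 5×2 = 19; c[2] = 5×3 = 15. Result coefficients: [6, 19, 15] → 6 + 19s + 15s^2

6 + 19s + 15s^2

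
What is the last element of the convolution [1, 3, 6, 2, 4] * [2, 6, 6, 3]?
Use y[k] = Σ_i a[i]·b[k-i] at k=7. y[7] = 4×3 = 12

12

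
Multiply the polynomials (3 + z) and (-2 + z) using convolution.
Ascending coefficients: a = [3, 1], b = [-2, 1]. c[0] = 3×-2 = -6; c[1] = 3×1 + 1×-2 = 1; c[2] = 1×1 = 1. Result coefficients: [-6, 1, 1] → -6 + z + z^2

-6 + z + z^2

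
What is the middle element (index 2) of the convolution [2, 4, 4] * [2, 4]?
Use y[k] = Σ_i a[i]·b[k-i] at k=2. y[2] = 4×4 + 4×2 = 24

24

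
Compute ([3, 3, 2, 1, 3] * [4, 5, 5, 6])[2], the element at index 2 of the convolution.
Use y[k] = Σ_i a[i]·b[k-i] at k=2. y[2] = 3×5 + 3×5 + 2×4 = 38

38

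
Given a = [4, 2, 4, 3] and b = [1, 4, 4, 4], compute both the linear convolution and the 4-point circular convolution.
Linear: y_lin[0] = 4×1 = 4; y_lin[1] = 4×4 + 2×1 = 18; y_lin[2] = 4×4 + 2×4 + 4×1 = 28; y_lin[3] = 4×4 + 2×4 + 4×4 + 3×1 = 43; y_lin[4] = 2×4 + 4×4 + 3×4 = 36; y_lin[5] = 4×4 + 3×4 = 28; y_lin[6] = 3×4 = 12 → [4, 18, 28, 43, 36, 28, 12]. Circular (length 4): y[0] = 4×1 + 2×4 + 4×4 + 3×4 = 40; y[1] = 4×4 + 2×1 + 4×4 + 3×4 = 46; y[2] = 4×4 + 2×4 + 4×1 + 3×4 = 40; y[3] = 4×4 + 2×4 + 4×4 + 3×1 = 43 → [40, 46, 40, 43]

Linear: [4, 18, 28, 43, 36, 28, 12], Circular: [40, 46, 40, 43]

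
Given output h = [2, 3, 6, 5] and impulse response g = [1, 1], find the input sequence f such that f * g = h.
Deconvolve h=[2, 3, 6, 5] by g=[1, 1]. Since g[0]=1, solve forward: f[0] = h[0] / 1 = 2; f[1] = (h[1] - 2×1) / 1 = 1; f[2] = (h[2] - 1×1) / 1 = 5. So f = [2, 1, 5]. Check by forward convolution: h[0] = 2×1 = 2; h[1] = 2×1 + 1×1 = 3; h[2] = 1×1 + 5×1 = 6; h[3] = 5×1 = 5

[2, 1, 5]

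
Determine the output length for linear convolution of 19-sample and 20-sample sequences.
Linear/full convolution length: m + n - 1 = 19 + 20 - 1 = 38

38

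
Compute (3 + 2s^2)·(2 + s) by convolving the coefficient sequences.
Ascending coefficients: a = [3, 0, 2], b = [2, 1]. c[0] = 3×2 = 6; c[1] = 3×1 + 0×2 = 3; c[2] = 0×1 + 2×2 = 4; c[3] = 2×1 = 2. Result coefficients: [6, 3, 4, 2] → 6 + 3s + 4s^2 + 2s^3

6 + 3s + 4s^2 + 2s^3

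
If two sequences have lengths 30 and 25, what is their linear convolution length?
Linear/full convolution length: m + n - 1 = 30 + 25 - 1 = 54

54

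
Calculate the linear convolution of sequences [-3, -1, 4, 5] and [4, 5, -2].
y[0] = -3×4 = -12; y[1] = -3×5 + -1×4 = -19; y[2] = -3×-2 + -1×5 + 4×4 = 17; y[3] = -1×-2 + 4×5 + 5×4 = 42; y[4] = 4×-2 + 5×5 = 17; y[5] = 5×-2 = -10

[-12, -19, 17, 42, 17, -10]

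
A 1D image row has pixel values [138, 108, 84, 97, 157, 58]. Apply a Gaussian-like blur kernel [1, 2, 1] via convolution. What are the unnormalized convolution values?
Convolve image row [138, 108, 84, 97, 157, 58] with kernel [1, 2, 1]: y[0] = 138×1 = 138; y[1] = 138×2 + 108×1 = 384; y[2] = 138×1 + 108×2 + 84×1 = 438; y[3] = 108×1 + 84×2 + 97×1 = 373; y[4] = 84×1 + 97×2 + 157×1 = 435; y[5] = 97×1 + 157×2 + 58×1 = 469; y[6] = 157×1 + 58×2 = 273; y[7] = 58×1 = 58 → [138, 384, 438, 373, 435, 469, 273, 58]. Normalization factor = sum(kernel) = 4.

[138, 384, 438, 373, 435, 469, 273, 58]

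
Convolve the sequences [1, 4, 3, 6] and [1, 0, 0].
y[0] = 1×1 = 1; y[1] = 1×0 + 4×1 = 4; y[2] = 1×0 + 4×0 + 3×1 = 3; y[3] = 4×0 + 3×0 + 6×1 = 6; y[4] = 3×0 + 6×0 = 0; y[5] = 6×0 = 0

[1, 4, 3, 6, 0, 0]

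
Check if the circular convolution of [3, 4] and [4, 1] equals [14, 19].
Recompute circular convolution of [3, 4] and [4, 1]: y[0] = 3×4 + 4×1 = 16; y[1] = 3×1 + 4×4 = 19 → [16, 19]. Compare to given [14, 19]: they differ at index 0: given 14, correct 16, so answer: No

No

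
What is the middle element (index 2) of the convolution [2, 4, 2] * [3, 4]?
Use y[k] = Σ_i a[i]·b[k-i] at k=2. y[2] = 4×4 + 2×3 = 22

22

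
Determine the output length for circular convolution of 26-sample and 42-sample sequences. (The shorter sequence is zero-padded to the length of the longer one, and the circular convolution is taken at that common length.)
Circular convolution (zero-padding the shorter input) has length max(m, n) = max(26, 42) = 42

42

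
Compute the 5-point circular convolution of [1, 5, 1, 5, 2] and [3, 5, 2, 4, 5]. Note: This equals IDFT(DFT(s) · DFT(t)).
Either evaluate y[k] = Σ_j s[j]·t[(k-j) mod 5] directly, or use IDFT(DFT(s) · DFT(t)). y[0] = 1×3 + 5×5 + 1×4 + 5×2 + 2×5 = 52; y[1] = 1×5 + 5×3 + 1×5 + 5×4 + 2×2 = 49; y[2] = 1×2 + 5×5 + 1×3 + 5×5 + 2×4 = 63; y[3] = 1×4 + 5×2 + 1×5 + 5×3 + 2×5 = 44; y[4] = 1×5 + 5×4 + 1×2 + 5×5 + 2×3 = 58. Result: [52, 49, 63, 44, 58]

[52, 49, 63, 44, 58]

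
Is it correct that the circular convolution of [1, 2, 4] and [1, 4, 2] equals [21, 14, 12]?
Recompute circular convolution of [1, 2, 4] and [1, 4, 2]: y[0] = 1×1 + 2×2 + 4×4 = 21; y[1] = 1×4 + 2×1 + 4×2 = 14; y[2] = 1×2 + 2×4 + 4×1 = 14 → [21, 14, 14]. Compare to given [21, 14, 12]: they differ at index 2: given 12, correct 14, so answer: No

No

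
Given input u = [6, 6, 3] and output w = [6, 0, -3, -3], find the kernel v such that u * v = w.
Output length 4 = len(u) + len(v) - 1 ⇒ len(v) = 2. Solve v forward using v[k] = (w[k] - Σ_{i≥1} u[i]·v[k-i]) / u[0]: v[0] = w[0] / u[0] = 6 / 6 = 1; v[1] = (w[1] - 6×1) / u[0] = (0 - 6×1) / 6 = -1. So v = [1, -1]. Forward-check [6, 6, 3] * [1, -1]: w[0] = 6×1 = 6; w[1] = 6×-1 + 6×1 = 0; w[2] = 6×-1 + 3×1 = -3; w[3] = 3×-1 = -3 → [6, 0, -3, -3] ✓

[1, -1]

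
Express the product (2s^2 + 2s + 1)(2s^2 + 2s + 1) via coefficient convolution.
Ascending coefficients: a = [1, 2, 2], b = [1, 2, 2]. c[0] = 1×1 = 1; c[1] = 1×2 + 2×1 = 4; c[2] = 1×2 + 2×2 + 2×1 = 8; c[3] = 2×2 + 2×2 = 8; c[4] = 2×2 = 4. Result coefficients: [1, 4, 8, 8, 4] → 4s^4 + 8s^3 + 8s^2 + 4s + 1

4s^4 + 8s^3 + 8s^2 + 4s + 1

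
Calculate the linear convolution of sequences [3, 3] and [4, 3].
y[0] = 3×4 = 12; y[1] = 3×3 + 3×4 = 21; y[2] = 3×3 = 9

[12, 21, 9]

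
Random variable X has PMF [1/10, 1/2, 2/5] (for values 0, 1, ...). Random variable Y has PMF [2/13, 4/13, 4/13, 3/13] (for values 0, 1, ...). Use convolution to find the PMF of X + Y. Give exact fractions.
P(X+Y=k) = Σ_i P(X=i)·P(Y=k-i) — a convolution of [1/10, 1/2, 2/5] and [2/13, 4/13, 4/13, 3/13]. P(X+Y=0) = (1/10)×(2/13) = 1/65; P(X+Y=1) = (1/10)×(4/13) + (1/2)×(2/13) = 2/65 + 1/13 = 7/65; P(X+Y=2) = (1/10)×(4/13) + (1/2)×(4/13) + (2/5)×(2/13) = 2/65 + 2/13 + 4/65 = 16/65; P(X+Y=3) = (1/10)×(3/13) + (1/2)×(4/13) + (2/5)×(4/13) = 3/130 + 2/13 + 8/65 = 3/10; P(X+Y=4) = (1/2)×(3/13) + (2/5)×(4/13) = 3/26 + 8/65 = 31/130; P(X+Y=5) = (2/5)×(3/13) = 6/65. PMF: [1/65, 7/65, 16/65, 3/10, 31/130, 6/65] (sums to 1 ✓)

[1/65, 7/65, 16/65, 3/10, 31/130, 6/65]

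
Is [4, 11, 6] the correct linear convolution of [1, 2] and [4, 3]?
Recompute linear convolution of [1, 2] and [4, 3]: y[0] = 1×4 = 4; y[1] = 1×3 + 2×4 = 11; y[2] = 2×3 = 6 → [4, 11, 6]. Given [4, 11, 6] matches, so answer: Yes

Yes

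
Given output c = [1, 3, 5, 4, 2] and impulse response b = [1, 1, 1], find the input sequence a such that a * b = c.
Deconvolve c=[1, 3, 5, 4, 2] by b=[1, 1, 1]. Since b[0]=1, solve forward: a[0] = c[0] / 1 = 1; a[1] = (c[1] - 1×1) / 1 = 2; a[2] = (c[2] - 2×1 - 1×1) / 1 = 2. So a = [1, 2, 2]. Check by forward convolution: c[0] = 1×1 = 1; c[1] = 1×1 + 2×1 = 3; c[2] = 1×1 + 2×1 + 2×1 = 5; c[3] = 2×1 + 2×1 = 4; c[4] = 2×1 = 2

[1, 2, 2]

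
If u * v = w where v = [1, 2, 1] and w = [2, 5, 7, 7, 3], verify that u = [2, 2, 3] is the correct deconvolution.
Forward-compute [2, 2, 3] * [1, 2, 1]: w[0] = 2×1 = 2; w[1] = 2×2 + 2×1 = 6; w[2] = 2×1 + 2×2 + 3×1 = 9; w[3] = 2×1 + 3×2 = 8; w[4] = 3×1 = 3 → [2, 6, 9, 8, 3]. Does not match given w = [2, 5, 7, 7, 3].

Not verified. [2, 2, 3] * [1, 2, 1] = [2, 6, 9, 8, 3], which differs from [2, 5, 7, 7, 3] at index 1.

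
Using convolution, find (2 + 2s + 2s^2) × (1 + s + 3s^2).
Ascending coefficients: a = [2, 2, 2], b = [1, 1, 3]. c[0] = 2×1 = 2; c[1] = 2×1 + 2×1 = 4; c[2] = 2×3 + 2×1 + 2×1 = 10; c[3] = 2×3 + 2×1 = 8; c[4] = 2×3 = 6. Result coefficients: [2, 4, 10, 8, 6] → 2 + 4s + 10s^2 + 8s^3 + 6s^4

2 + 4s + 10s^2 + 8s^3 + 6s^4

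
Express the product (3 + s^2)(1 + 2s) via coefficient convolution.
Ascending coefficients: a = [3, 0, 1], b = [1, 2]. c[0] = 3×1 = 3; c[1] = 3×2 + 0×1 = 6; c[2] = 0×2 + 1×1 = 1; c[3] = 1×2 = 2. Result coefficients: [3, 6, 1, 2] → 3 + 6s + s^2 + 2s^3

3 + 6s + s^2 + 2s^3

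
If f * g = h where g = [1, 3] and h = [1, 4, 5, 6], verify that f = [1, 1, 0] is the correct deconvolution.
Forward-compute [1, 1, 0] * [1, 3]: h[0] = 1×1 = 1; h[1] = 1×3 + 1×1 = 4; h[2] = 1×3 + 0×1 = 3; h[3] = 0×3 = 0 → [1, 4, 3, 0]. Does not match given h = [1, 4, 5, 6].

Not verified. [1, 1, 0] * [1, 3] = [1, 4, 3, 0], which differs from [1, 4, 5, 6] at index 2.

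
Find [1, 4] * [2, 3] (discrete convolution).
y[0] = 1×2 = 2; y[1] = 1×3 + 4×2 = 11; y[2] = 4×3 = 12

[2, 11, 12]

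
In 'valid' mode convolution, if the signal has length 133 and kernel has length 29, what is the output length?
'Valid' mode counts only positions where the kernel fully overlaps the signal: m - n + 1 = 133 - 29 + 1 = 105

105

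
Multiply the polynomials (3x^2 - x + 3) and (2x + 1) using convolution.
Ascending coefficients: a = [3, -1, 3], b = [1, 2]. c[0] = 3×1 = 3; c[1] = 3×2 + -1×1 = 5; c[2] = -1×2 + 3×1 = 1; c[3] = 3×2 = 6. Result coefficients: [3, 5, 1, 6] → 6x^3 + x^2 + 5x + 3

6x^3 + x^2 + 5x + 3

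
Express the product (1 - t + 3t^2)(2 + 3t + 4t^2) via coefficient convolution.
Ascending coefficients: a = [1, -1, 3], b = [2, 3, 4]. c[0] = 1×2 = 2; c[1] = 1×3 + -1×2 = 1; c[2] = 1×4 + -1×3 + 3×2 = 7; c[3] = -1×4 + 3×3 = 5; c[4] = 3×4 = 12. Result coefficients: [2, 1, 7, 5, 12] → 2 + t + 7t^2 + 5t^3 + 12t^4

2 + t + 7t^2 + 5t^3 + 12t^4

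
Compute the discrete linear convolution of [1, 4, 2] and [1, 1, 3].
y[0] = 1×1 = 1; y[1] = 1×1 + 4×1 = 5; y[2] = 1×3 + 4×1 + 2×1 = 9; y[3] = 4×3 + 2×1 = 14; y[4] = 2×3 = 6

[1, 5, 9, 14, 6]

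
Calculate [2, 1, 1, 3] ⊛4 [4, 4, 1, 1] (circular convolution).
Use y[k] = Σ_j u[j]·v[(k-j) mod 4]. y[0] = 2×4 + 1×1 + 1×1 + 3×4 = 22; y[1] = 2×4 + 1×4 + 1×1 + 3×1 = 16; y[2] = 2×1 + 1×4 + 1×4 + 3×1 = 13; y[3] = 2×1 + 1×1 + 1×4 + 3×4 = 19. Result: [22, 16, 13, 19]

[22, 16, 13, 19]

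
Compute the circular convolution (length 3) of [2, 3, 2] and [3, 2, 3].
Use y[k] = Σ_j u[j]·v[(k-j) mod 3]. y[0] = 2×3 + 3×3 + 2×2 = 19; y[1] = 2×2 + 3×3 + 2×3 = 19; y[2] = 2×3 + 3×2 + 2×3 = 18. Result: [19, 19, 18]

[19, 19, 18]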